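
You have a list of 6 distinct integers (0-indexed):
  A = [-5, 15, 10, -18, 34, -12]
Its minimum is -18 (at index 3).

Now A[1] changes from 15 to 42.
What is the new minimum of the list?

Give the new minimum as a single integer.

Answer: -18

Derivation:
Old min = -18 (at index 3)
Change: A[1] 15 -> 42
Changed element was NOT the old min.
  New min = min(old_min, new_val) = min(-18, 42) = -18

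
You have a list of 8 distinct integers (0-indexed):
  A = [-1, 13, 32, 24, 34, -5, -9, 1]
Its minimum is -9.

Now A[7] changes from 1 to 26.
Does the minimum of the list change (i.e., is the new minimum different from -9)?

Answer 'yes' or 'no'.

Old min = -9
Change: A[7] 1 -> 26
Changed element was NOT the min; min changes only if 26 < -9.
New min = -9; changed? no

Answer: no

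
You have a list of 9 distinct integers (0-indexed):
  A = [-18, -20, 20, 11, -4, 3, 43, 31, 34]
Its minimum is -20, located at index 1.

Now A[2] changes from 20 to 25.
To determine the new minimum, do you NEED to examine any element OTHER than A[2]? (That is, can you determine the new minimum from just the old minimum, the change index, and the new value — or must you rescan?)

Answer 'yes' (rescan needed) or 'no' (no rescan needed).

Old min = -20 at index 1
Change at index 2: 20 -> 25
Index 2 was NOT the min. New min = min(-20, 25). No rescan of other elements needed.
Needs rescan: no

Answer: no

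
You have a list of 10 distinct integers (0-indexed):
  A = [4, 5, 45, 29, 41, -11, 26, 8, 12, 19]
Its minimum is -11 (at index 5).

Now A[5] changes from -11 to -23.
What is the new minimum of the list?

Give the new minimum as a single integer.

Answer: -23

Derivation:
Old min = -11 (at index 5)
Change: A[5] -11 -> -23
Changed element WAS the min. Need to check: is -23 still <= all others?
  Min of remaining elements: 4
  New min = min(-23, 4) = -23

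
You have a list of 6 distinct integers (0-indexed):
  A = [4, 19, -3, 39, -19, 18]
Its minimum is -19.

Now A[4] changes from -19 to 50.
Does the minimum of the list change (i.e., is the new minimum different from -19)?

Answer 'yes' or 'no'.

Old min = -19
Change: A[4] -19 -> 50
Changed element was the min; new min must be rechecked.
New min = -3; changed? yes

Answer: yes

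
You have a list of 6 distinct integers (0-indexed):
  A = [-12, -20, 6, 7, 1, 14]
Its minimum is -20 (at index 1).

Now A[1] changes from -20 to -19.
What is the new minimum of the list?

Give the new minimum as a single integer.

Old min = -20 (at index 1)
Change: A[1] -20 -> -19
Changed element WAS the min. Need to check: is -19 still <= all others?
  Min of remaining elements: -12
  New min = min(-19, -12) = -19

Answer: -19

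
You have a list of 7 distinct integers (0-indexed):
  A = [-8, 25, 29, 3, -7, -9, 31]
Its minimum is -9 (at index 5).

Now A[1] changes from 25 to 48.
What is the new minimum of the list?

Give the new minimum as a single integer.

Old min = -9 (at index 5)
Change: A[1] 25 -> 48
Changed element was NOT the old min.
  New min = min(old_min, new_val) = min(-9, 48) = -9

Answer: -9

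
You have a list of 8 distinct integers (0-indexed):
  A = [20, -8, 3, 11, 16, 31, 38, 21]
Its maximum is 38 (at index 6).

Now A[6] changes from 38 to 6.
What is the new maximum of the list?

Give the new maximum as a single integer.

Old max = 38 (at index 6)
Change: A[6] 38 -> 6
Changed element WAS the max -> may need rescan.
  Max of remaining elements: 31
  New max = max(6, 31) = 31

Answer: 31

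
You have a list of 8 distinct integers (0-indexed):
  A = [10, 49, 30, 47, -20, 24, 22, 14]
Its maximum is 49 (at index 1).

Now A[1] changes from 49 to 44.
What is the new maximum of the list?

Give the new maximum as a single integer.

Old max = 49 (at index 1)
Change: A[1] 49 -> 44
Changed element WAS the max -> may need rescan.
  Max of remaining elements: 47
  New max = max(44, 47) = 47

Answer: 47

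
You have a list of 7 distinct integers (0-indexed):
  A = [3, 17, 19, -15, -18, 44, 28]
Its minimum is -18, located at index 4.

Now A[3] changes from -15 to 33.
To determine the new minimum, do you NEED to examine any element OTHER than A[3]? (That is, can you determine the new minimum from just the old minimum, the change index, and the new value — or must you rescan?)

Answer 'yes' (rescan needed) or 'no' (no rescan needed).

Old min = -18 at index 4
Change at index 3: -15 -> 33
Index 3 was NOT the min. New min = min(-18, 33). No rescan of other elements needed.
Needs rescan: no

Answer: no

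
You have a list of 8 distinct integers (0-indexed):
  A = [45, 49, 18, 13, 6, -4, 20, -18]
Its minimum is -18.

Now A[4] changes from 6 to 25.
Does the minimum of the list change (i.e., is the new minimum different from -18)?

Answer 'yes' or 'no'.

Old min = -18
Change: A[4] 6 -> 25
Changed element was NOT the min; min changes only if 25 < -18.
New min = -18; changed? no

Answer: no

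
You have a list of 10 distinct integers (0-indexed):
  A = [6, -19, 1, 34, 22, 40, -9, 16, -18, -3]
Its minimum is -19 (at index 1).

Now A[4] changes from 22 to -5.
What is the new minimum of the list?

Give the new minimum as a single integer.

Answer: -19

Derivation:
Old min = -19 (at index 1)
Change: A[4] 22 -> -5
Changed element was NOT the old min.
  New min = min(old_min, new_val) = min(-19, -5) = -19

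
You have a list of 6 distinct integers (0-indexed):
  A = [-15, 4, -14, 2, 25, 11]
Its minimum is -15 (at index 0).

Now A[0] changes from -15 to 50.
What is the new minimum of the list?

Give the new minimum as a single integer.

Answer: -14

Derivation:
Old min = -15 (at index 0)
Change: A[0] -15 -> 50
Changed element WAS the min. Need to check: is 50 still <= all others?
  Min of remaining elements: -14
  New min = min(50, -14) = -14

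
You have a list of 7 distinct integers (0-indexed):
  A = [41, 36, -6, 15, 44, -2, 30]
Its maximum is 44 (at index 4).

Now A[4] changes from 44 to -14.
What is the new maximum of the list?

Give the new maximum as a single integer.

Old max = 44 (at index 4)
Change: A[4] 44 -> -14
Changed element WAS the max -> may need rescan.
  Max of remaining elements: 41
  New max = max(-14, 41) = 41

Answer: 41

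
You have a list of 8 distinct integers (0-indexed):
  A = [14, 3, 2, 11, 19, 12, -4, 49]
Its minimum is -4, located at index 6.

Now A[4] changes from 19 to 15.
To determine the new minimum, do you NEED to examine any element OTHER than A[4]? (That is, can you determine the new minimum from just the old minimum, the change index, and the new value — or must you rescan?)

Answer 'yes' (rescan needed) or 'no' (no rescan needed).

Old min = -4 at index 6
Change at index 4: 19 -> 15
Index 4 was NOT the min. New min = min(-4, 15). No rescan of other elements needed.
Needs rescan: no

Answer: no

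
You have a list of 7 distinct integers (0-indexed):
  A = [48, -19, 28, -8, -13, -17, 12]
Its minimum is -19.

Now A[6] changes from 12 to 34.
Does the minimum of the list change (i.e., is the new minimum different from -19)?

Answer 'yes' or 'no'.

Answer: no

Derivation:
Old min = -19
Change: A[6] 12 -> 34
Changed element was NOT the min; min changes only if 34 < -19.
New min = -19; changed? no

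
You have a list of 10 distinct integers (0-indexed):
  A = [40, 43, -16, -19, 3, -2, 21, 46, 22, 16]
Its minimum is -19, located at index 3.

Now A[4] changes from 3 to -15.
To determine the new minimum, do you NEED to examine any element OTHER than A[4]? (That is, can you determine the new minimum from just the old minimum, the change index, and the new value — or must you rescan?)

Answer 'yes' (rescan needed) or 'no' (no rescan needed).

Old min = -19 at index 3
Change at index 4: 3 -> -15
Index 4 was NOT the min. New min = min(-19, -15). No rescan of other elements needed.
Needs rescan: no

Answer: no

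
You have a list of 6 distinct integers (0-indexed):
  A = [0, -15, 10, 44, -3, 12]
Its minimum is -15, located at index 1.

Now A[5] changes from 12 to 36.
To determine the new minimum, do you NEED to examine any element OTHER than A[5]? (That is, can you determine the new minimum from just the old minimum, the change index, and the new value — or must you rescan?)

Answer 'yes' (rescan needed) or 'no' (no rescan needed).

Answer: no

Derivation:
Old min = -15 at index 1
Change at index 5: 12 -> 36
Index 5 was NOT the min. New min = min(-15, 36). No rescan of other elements needed.
Needs rescan: no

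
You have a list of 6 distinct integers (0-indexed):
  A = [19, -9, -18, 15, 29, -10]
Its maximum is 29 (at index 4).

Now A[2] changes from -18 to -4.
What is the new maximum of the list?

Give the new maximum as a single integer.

Old max = 29 (at index 4)
Change: A[2] -18 -> -4
Changed element was NOT the old max.
  New max = max(old_max, new_val) = max(29, -4) = 29

Answer: 29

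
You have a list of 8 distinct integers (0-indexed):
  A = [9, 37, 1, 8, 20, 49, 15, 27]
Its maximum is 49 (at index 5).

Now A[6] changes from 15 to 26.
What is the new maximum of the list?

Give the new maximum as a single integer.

Answer: 49

Derivation:
Old max = 49 (at index 5)
Change: A[6] 15 -> 26
Changed element was NOT the old max.
  New max = max(old_max, new_val) = max(49, 26) = 49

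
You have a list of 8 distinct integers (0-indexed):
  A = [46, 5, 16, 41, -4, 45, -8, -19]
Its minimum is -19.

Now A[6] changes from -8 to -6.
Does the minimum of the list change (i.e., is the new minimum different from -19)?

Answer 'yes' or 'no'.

Old min = -19
Change: A[6] -8 -> -6
Changed element was NOT the min; min changes only if -6 < -19.
New min = -19; changed? no

Answer: no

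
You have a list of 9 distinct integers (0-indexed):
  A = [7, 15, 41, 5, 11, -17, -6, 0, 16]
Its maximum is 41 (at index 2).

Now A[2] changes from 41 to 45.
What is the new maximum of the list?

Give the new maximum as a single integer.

Old max = 41 (at index 2)
Change: A[2] 41 -> 45
Changed element WAS the max -> may need rescan.
  Max of remaining elements: 16
  New max = max(45, 16) = 45

Answer: 45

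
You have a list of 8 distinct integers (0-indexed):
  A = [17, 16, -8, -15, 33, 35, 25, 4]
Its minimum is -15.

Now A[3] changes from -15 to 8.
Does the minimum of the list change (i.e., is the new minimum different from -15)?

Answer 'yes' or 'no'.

Old min = -15
Change: A[3] -15 -> 8
Changed element was the min; new min must be rechecked.
New min = -8; changed? yes

Answer: yes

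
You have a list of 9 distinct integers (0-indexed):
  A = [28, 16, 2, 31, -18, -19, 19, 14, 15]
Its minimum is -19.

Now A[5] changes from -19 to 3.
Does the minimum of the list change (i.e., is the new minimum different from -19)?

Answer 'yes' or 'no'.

Answer: yes

Derivation:
Old min = -19
Change: A[5] -19 -> 3
Changed element was the min; new min must be rechecked.
New min = -18; changed? yes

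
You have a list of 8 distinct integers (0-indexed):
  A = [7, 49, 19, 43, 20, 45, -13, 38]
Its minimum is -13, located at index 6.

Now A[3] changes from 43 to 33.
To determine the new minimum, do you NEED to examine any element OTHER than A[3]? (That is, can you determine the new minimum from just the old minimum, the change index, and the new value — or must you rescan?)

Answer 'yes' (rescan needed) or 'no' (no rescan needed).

Answer: no

Derivation:
Old min = -13 at index 6
Change at index 3: 43 -> 33
Index 3 was NOT the min. New min = min(-13, 33). No rescan of other elements needed.
Needs rescan: no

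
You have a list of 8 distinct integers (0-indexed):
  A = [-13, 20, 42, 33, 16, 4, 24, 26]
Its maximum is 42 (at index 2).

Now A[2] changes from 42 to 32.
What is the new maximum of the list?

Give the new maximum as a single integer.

Old max = 42 (at index 2)
Change: A[2] 42 -> 32
Changed element WAS the max -> may need rescan.
  Max of remaining elements: 33
  New max = max(32, 33) = 33

Answer: 33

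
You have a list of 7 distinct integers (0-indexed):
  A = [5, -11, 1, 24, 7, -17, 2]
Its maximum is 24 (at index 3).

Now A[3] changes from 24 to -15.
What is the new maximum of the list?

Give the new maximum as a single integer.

Old max = 24 (at index 3)
Change: A[3] 24 -> -15
Changed element WAS the max -> may need rescan.
  Max of remaining elements: 7
  New max = max(-15, 7) = 7

Answer: 7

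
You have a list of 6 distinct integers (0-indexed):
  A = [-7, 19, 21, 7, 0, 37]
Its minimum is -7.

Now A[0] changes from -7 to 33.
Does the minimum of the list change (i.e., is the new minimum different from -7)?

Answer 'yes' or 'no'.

Old min = -7
Change: A[0] -7 -> 33
Changed element was the min; new min must be rechecked.
New min = 0; changed? yes

Answer: yes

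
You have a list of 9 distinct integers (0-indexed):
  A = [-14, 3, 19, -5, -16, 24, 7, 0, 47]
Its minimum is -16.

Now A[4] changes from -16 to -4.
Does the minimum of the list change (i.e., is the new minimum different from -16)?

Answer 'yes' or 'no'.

Answer: yes

Derivation:
Old min = -16
Change: A[4] -16 -> -4
Changed element was the min; new min must be rechecked.
New min = -14; changed? yes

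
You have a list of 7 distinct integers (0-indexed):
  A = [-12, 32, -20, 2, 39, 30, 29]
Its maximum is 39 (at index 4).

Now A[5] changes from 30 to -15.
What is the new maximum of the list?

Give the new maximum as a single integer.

Answer: 39

Derivation:
Old max = 39 (at index 4)
Change: A[5] 30 -> -15
Changed element was NOT the old max.
  New max = max(old_max, new_val) = max(39, -15) = 39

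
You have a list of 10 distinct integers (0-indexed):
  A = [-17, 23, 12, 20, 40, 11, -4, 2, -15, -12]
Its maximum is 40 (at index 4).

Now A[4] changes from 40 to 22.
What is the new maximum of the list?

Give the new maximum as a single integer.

Answer: 23

Derivation:
Old max = 40 (at index 4)
Change: A[4] 40 -> 22
Changed element WAS the max -> may need rescan.
  Max of remaining elements: 23
  New max = max(22, 23) = 23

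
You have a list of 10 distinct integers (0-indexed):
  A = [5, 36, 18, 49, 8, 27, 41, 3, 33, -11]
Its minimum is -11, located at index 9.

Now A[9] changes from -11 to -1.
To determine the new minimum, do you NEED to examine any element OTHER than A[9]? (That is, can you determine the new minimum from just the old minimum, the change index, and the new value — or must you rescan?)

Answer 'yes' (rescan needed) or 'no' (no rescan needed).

Old min = -11 at index 9
Change at index 9: -11 -> -1
Index 9 WAS the min and new value -1 > old min -11. Must rescan other elements to find the new min.
Needs rescan: yes

Answer: yes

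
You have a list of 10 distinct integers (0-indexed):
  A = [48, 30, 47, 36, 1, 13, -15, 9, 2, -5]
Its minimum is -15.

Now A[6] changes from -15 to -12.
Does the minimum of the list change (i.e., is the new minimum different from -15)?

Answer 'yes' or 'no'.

Old min = -15
Change: A[6] -15 -> -12
Changed element was the min; new min must be rechecked.
New min = -12; changed? yes

Answer: yes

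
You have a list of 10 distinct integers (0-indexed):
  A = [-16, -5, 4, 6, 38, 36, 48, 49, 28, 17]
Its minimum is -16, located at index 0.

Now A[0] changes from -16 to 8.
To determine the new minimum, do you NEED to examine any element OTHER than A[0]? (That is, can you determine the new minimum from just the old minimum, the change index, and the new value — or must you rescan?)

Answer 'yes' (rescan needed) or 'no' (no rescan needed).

Answer: yes

Derivation:
Old min = -16 at index 0
Change at index 0: -16 -> 8
Index 0 WAS the min and new value 8 > old min -16. Must rescan other elements to find the new min.
Needs rescan: yes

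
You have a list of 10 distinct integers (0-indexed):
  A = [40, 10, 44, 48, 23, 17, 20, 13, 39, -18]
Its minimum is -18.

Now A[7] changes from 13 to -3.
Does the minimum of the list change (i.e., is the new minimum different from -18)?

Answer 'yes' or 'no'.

Old min = -18
Change: A[7] 13 -> -3
Changed element was NOT the min; min changes only if -3 < -18.
New min = -18; changed? no

Answer: no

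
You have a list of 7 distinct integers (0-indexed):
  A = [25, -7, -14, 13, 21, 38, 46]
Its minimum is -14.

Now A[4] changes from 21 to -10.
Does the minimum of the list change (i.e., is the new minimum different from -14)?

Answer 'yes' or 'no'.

Old min = -14
Change: A[4] 21 -> -10
Changed element was NOT the min; min changes only if -10 < -14.
New min = -14; changed? no

Answer: no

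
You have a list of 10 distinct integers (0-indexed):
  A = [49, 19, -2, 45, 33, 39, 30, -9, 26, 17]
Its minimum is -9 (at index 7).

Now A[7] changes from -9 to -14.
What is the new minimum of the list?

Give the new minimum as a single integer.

Old min = -9 (at index 7)
Change: A[7] -9 -> -14
Changed element WAS the min. Need to check: is -14 still <= all others?
  Min of remaining elements: -2
  New min = min(-14, -2) = -14

Answer: -14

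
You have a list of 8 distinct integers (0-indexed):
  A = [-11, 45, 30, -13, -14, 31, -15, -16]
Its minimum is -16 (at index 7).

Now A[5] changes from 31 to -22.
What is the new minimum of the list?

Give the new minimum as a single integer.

Answer: -22

Derivation:
Old min = -16 (at index 7)
Change: A[5] 31 -> -22
Changed element was NOT the old min.
  New min = min(old_min, new_val) = min(-16, -22) = -22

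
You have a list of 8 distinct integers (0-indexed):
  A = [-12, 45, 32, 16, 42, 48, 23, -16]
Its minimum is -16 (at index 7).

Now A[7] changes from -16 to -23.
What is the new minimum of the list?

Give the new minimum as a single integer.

Old min = -16 (at index 7)
Change: A[7] -16 -> -23
Changed element WAS the min. Need to check: is -23 still <= all others?
  Min of remaining elements: -12
  New min = min(-23, -12) = -23

Answer: -23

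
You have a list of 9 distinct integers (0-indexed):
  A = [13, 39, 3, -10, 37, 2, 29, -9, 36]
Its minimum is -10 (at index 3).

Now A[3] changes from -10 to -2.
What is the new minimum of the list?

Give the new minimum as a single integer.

Old min = -10 (at index 3)
Change: A[3] -10 -> -2
Changed element WAS the min. Need to check: is -2 still <= all others?
  Min of remaining elements: -9
  New min = min(-2, -9) = -9

Answer: -9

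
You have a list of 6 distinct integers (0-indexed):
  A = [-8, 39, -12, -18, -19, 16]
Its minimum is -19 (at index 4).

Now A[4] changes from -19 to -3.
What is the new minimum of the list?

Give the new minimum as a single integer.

Old min = -19 (at index 4)
Change: A[4] -19 -> -3
Changed element WAS the min. Need to check: is -3 still <= all others?
  Min of remaining elements: -18
  New min = min(-3, -18) = -18

Answer: -18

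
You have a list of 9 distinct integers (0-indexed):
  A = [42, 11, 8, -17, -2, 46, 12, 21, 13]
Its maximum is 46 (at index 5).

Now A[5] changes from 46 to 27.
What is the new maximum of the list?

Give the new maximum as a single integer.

Old max = 46 (at index 5)
Change: A[5] 46 -> 27
Changed element WAS the max -> may need rescan.
  Max of remaining elements: 42
  New max = max(27, 42) = 42

Answer: 42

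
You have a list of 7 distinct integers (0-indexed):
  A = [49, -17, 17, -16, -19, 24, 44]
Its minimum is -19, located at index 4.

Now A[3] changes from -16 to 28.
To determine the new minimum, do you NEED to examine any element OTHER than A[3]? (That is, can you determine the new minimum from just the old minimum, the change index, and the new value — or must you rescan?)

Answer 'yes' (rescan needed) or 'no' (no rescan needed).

Answer: no

Derivation:
Old min = -19 at index 4
Change at index 3: -16 -> 28
Index 3 was NOT the min. New min = min(-19, 28). No rescan of other elements needed.
Needs rescan: no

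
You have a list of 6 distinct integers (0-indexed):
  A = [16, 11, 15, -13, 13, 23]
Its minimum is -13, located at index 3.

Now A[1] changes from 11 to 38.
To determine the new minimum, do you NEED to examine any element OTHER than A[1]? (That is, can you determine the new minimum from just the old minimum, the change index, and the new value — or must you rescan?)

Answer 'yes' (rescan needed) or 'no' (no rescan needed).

Answer: no

Derivation:
Old min = -13 at index 3
Change at index 1: 11 -> 38
Index 1 was NOT the min. New min = min(-13, 38). No rescan of other elements needed.
Needs rescan: no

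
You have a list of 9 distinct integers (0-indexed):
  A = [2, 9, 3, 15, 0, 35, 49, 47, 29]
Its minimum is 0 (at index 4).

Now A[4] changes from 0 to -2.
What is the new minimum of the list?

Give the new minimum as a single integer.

Answer: -2

Derivation:
Old min = 0 (at index 4)
Change: A[4] 0 -> -2
Changed element WAS the min. Need to check: is -2 still <= all others?
  Min of remaining elements: 2
  New min = min(-2, 2) = -2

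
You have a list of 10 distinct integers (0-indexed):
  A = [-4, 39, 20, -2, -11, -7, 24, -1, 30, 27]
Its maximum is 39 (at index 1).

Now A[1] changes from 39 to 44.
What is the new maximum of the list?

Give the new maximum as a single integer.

Old max = 39 (at index 1)
Change: A[1] 39 -> 44
Changed element WAS the max -> may need rescan.
  Max of remaining elements: 30
  New max = max(44, 30) = 44

Answer: 44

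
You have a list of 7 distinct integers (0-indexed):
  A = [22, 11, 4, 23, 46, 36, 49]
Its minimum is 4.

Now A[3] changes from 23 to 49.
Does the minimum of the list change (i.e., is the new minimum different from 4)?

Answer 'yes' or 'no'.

Answer: no

Derivation:
Old min = 4
Change: A[3] 23 -> 49
Changed element was NOT the min; min changes only if 49 < 4.
New min = 4; changed? no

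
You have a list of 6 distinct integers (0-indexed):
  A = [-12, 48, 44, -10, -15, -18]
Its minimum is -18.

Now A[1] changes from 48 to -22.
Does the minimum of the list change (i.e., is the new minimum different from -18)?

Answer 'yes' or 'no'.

Old min = -18
Change: A[1] 48 -> -22
Changed element was NOT the min; min changes only if -22 < -18.
New min = -22; changed? yes

Answer: yes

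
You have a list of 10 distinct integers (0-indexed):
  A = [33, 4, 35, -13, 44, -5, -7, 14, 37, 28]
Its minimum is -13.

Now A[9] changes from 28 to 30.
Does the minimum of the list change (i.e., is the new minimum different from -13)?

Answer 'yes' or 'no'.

Answer: no

Derivation:
Old min = -13
Change: A[9] 28 -> 30
Changed element was NOT the min; min changes only if 30 < -13.
New min = -13; changed? no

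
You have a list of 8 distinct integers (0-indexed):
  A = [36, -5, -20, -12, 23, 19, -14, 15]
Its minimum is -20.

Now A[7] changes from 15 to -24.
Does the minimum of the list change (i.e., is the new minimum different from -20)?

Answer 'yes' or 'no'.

Old min = -20
Change: A[7] 15 -> -24
Changed element was NOT the min; min changes only if -24 < -20.
New min = -24; changed? yes

Answer: yes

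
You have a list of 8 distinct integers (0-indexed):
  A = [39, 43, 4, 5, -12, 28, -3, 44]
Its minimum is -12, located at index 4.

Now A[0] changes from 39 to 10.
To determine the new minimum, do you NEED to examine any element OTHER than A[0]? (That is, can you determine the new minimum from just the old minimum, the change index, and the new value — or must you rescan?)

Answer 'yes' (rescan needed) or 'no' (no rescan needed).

Answer: no

Derivation:
Old min = -12 at index 4
Change at index 0: 39 -> 10
Index 0 was NOT the min. New min = min(-12, 10). No rescan of other elements needed.
Needs rescan: no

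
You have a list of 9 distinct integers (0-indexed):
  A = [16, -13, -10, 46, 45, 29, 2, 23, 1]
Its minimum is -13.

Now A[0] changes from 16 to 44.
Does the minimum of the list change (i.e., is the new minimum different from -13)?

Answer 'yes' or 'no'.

Answer: no

Derivation:
Old min = -13
Change: A[0] 16 -> 44
Changed element was NOT the min; min changes only if 44 < -13.
New min = -13; changed? no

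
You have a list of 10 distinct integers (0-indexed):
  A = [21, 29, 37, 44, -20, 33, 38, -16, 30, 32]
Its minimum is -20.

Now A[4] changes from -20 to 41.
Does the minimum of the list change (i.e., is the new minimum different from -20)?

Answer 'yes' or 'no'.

Answer: yes

Derivation:
Old min = -20
Change: A[4] -20 -> 41
Changed element was the min; new min must be rechecked.
New min = -16; changed? yes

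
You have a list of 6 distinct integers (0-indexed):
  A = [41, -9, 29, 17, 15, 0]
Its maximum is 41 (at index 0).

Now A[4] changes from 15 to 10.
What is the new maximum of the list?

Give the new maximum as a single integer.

Old max = 41 (at index 0)
Change: A[4] 15 -> 10
Changed element was NOT the old max.
  New max = max(old_max, new_val) = max(41, 10) = 41

Answer: 41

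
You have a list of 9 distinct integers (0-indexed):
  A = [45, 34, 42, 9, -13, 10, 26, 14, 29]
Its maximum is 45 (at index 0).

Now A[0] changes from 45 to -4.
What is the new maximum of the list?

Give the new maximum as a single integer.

Answer: 42

Derivation:
Old max = 45 (at index 0)
Change: A[0] 45 -> -4
Changed element WAS the max -> may need rescan.
  Max of remaining elements: 42
  New max = max(-4, 42) = 42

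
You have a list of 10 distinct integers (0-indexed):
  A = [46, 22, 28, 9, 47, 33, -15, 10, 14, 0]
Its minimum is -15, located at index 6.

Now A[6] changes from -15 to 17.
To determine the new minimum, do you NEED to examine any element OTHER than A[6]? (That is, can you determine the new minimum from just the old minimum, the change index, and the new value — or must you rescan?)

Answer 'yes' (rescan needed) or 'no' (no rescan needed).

Old min = -15 at index 6
Change at index 6: -15 -> 17
Index 6 WAS the min and new value 17 > old min -15. Must rescan other elements to find the new min.
Needs rescan: yes

Answer: yes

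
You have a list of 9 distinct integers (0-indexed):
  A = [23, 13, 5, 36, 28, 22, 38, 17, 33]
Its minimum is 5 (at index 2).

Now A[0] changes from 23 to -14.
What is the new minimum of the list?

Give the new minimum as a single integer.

Old min = 5 (at index 2)
Change: A[0] 23 -> -14
Changed element was NOT the old min.
  New min = min(old_min, new_val) = min(5, -14) = -14

Answer: -14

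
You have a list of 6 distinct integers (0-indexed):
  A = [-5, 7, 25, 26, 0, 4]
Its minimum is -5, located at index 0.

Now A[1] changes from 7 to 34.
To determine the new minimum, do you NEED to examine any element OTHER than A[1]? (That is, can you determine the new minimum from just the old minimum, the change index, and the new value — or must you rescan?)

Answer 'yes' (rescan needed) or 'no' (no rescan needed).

Answer: no

Derivation:
Old min = -5 at index 0
Change at index 1: 7 -> 34
Index 1 was NOT the min. New min = min(-5, 34). No rescan of other elements needed.
Needs rescan: no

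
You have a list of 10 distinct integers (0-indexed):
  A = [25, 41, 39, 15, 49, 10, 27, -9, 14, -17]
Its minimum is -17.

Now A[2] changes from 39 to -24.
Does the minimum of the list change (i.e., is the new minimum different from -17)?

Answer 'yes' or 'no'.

Old min = -17
Change: A[2] 39 -> -24
Changed element was NOT the min; min changes only if -24 < -17.
New min = -24; changed? yes

Answer: yes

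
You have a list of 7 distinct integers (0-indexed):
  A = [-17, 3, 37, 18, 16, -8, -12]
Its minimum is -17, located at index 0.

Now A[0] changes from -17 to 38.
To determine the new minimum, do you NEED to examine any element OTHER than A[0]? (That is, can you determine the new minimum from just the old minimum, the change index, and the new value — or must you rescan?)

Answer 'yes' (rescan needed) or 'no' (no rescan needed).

Answer: yes

Derivation:
Old min = -17 at index 0
Change at index 0: -17 -> 38
Index 0 WAS the min and new value 38 > old min -17. Must rescan other elements to find the new min.
Needs rescan: yes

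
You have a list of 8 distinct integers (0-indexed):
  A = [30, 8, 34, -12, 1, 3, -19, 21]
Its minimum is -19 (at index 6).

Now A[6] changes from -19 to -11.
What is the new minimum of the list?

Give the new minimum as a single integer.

Old min = -19 (at index 6)
Change: A[6] -19 -> -11
Changed element WAS the min. Need to check: is -11 still <= all others?
  Min of remaining elements: -12
  New min = min(-11, -12) = -12

Answer: -12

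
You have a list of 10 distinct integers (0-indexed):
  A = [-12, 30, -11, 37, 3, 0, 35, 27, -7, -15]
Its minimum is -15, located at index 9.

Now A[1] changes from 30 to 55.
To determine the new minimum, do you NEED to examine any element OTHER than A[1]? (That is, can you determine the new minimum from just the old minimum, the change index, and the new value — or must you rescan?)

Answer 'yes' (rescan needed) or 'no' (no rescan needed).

Answer: no

Derivation:
Old min = -15 at index 9
Change at index 1: 30 -> 55
Index 1 was NOT the min. New min = min(-15, 55). No rescan of other elements needed.
Needs rescan: no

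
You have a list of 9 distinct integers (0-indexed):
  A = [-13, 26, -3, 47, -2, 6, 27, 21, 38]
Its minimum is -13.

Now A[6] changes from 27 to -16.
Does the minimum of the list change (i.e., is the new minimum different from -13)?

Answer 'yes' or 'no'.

Answer: yes

Derivation:
Old min = -13
Change: A[6] 27 -> -16
Changed element was NOT the min; min changes only if -16 < -13.
New min = -16; changed? yes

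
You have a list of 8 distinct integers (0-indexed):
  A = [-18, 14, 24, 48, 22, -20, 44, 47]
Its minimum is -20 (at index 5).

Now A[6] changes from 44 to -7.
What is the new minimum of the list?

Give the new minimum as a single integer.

Old min = -20 (at index 5)
Change: A[6] 44 -> -7
Changed element was NOT the old min.
  New min = min(old_min, new_val) = min(-20, -7) = -20

Answer: -20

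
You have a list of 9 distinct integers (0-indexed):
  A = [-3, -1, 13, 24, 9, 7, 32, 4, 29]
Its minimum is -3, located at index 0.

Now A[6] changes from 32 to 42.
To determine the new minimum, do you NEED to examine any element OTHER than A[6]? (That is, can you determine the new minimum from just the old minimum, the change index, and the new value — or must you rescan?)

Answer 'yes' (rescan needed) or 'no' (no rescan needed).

Answer: no

Derivation:
Old min = -3 at index 0
Change at index 6: 32 -> 42
Index 6 was NOT the min. New min = min(-3, 42). No rescan of other elements needed.
Needs rescan: no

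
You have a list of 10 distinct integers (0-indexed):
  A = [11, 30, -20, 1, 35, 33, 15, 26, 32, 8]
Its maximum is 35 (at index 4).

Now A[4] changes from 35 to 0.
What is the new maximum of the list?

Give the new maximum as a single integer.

Answer: 33

Derivation:
Old max = 35 (at index 4)
Change: A[4] 35 -> 0
Changed element WAS the max -> may need rescan.
  Max of remaining elements: 33
  New max = max(0, 33) = 33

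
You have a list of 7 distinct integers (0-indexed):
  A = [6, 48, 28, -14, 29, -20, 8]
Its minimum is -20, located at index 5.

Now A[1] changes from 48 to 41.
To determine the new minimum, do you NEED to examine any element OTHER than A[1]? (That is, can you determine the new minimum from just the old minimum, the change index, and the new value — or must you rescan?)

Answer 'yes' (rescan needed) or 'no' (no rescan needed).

Answer: no

Derivation:
Old min = -20 at index 5
Change at index 1: 48 -> 41
Index 1 was NOT the min. New min = min(-20, 41). No rescan of other elements needed.
Needs rescan: no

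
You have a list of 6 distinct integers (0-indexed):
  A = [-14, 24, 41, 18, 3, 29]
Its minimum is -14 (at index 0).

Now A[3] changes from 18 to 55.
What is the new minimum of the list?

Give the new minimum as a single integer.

Old min = -14 (at index 0)
Change: A[3] 18 -> 55
Changed element was NOT the old min.
  New min = min(old_min, new_val) = min(-14, 55) = -14

Answer: -14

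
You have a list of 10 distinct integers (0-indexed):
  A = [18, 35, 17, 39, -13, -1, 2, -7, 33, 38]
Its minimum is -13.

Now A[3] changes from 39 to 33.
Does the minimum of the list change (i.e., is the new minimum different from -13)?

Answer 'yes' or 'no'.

Answer: no

Derivation:
Old min = -13
Change: A[3] 39 -> 33
Changed element was NOT the min; min changes only if 33 < -13.
New min = -13; changed? no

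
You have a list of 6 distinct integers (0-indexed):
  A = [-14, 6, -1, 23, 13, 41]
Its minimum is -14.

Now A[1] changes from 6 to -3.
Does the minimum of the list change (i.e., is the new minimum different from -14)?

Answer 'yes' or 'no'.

Old min = -14
Change: A[1] 6 -> -3
Changed element was NOT the min; min changes only if -3 < -14.
New min = -14; changed? no

Answer: no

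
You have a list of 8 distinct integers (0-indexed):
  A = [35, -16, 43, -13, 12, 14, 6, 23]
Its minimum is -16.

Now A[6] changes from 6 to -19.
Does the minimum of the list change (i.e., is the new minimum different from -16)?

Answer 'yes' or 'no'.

Old min = -16
Change: A[6] 6 -> -19
Changed element was NOT the min; min changes only if -19 < -16.
New min = -19; changed? yes

Answer: yes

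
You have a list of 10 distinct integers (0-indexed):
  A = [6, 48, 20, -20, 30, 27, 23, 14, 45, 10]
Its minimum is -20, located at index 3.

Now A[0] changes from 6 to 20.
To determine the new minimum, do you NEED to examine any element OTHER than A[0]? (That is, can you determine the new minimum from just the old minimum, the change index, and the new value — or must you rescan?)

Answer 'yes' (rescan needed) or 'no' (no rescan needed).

Answer: no

Derivation:
Old min = -20 at index 3
Change at index 0: 6 -> 20
Index 0 was NOT the min. New min = min(-20, 20). No rescan of other elements needed.
Needs rescan: no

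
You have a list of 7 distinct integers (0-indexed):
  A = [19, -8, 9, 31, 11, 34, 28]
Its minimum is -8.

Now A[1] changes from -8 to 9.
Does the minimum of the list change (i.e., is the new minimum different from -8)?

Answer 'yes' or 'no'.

Old min = -8
Change: A[1] -8 -> 9
Changed element was the min; new min must be rechecked.
New min = 9; changed? yes

Answer: yes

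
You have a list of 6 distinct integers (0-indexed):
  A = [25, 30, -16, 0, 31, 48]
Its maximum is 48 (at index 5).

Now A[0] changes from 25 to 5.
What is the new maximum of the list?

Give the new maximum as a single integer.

Old max = 48 (at index 5)
Change: A[0] 25 -> 5
Changed element was NOT the old max.
  New max = max(old_max, new_val) = max(48, 5) = 48

Answer: 48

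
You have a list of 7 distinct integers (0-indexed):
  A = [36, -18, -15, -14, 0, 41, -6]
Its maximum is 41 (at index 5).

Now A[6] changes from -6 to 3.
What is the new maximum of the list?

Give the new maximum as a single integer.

Old max = 41 (at index 5)
Change: A[6] -6 -> 3
Changed element was NOT the old max.
  New max = max(old_max, new_val) = max(41, 3) = 41

Answer: 41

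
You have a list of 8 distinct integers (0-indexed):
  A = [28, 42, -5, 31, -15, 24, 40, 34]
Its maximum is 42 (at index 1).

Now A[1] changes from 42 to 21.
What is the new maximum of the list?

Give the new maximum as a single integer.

Old max = 42 (at index 1)
Change: A[1] 42 -> 21
Changed element WAS the max -> may need rescan.
  Max of remaining elements: 40
  New max = max(21, 40) = 40

Answer: 40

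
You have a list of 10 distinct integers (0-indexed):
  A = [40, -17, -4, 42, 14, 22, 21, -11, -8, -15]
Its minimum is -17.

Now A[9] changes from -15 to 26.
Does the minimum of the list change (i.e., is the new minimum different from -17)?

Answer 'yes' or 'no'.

Old min = -17
Change: A[9] -15 -> 26
Changed element was NOT the min; min changes only if 26 < -17.
New min = -17; changed? no

Answer: no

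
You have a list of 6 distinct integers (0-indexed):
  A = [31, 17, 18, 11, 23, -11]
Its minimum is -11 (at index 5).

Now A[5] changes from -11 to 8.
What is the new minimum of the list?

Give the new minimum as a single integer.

Old min = -11 (at index 5)
Change: A[5] -11 -> 8
Changed element WAS the min. Need to check: is 8 still <= all others?
  Min of remaining elements: 11
  New min = min(8, 11) = 8

Answer: 8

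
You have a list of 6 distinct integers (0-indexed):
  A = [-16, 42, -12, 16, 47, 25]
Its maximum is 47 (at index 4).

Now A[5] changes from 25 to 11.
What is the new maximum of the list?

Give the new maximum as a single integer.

Answer: 47

Derivation:
Old max = 47 (at index 4)
Change: A[5] 25 -> 11
Changed element was NOT the old max.
  New max = max(old_max, new_val) = max(47, 11) = 47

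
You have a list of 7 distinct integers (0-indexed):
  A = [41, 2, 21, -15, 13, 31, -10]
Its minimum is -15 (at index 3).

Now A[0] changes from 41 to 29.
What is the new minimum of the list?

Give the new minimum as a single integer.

Old min = -15 (at index 3)
Change: A[0] 41 -> 29
Changed element was NOT the old min.
  New min = min(old_min, new_val) = min(-15, 29) = -15

Answer: -15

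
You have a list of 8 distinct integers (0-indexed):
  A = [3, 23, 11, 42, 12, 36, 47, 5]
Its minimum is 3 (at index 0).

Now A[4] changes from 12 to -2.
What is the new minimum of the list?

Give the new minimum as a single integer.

Answer: -2

Derivation:
Old min = 3 (at index 0)
Change: A[4] 12 -> -2
Changed element was NOT the old min.
  New min = min(old_min, new_val) = min(3, -2) = -2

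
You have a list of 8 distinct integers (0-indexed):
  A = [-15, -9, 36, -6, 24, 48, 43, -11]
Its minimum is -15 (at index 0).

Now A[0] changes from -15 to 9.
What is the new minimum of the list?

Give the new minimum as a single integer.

Old min = -15 (at index 0)
Change: A[0] -15 -> 9
Changed element WAS the min. Need to check: is 9 still <= all others?
  Min of remaining elements: -11
  New min = min(9, -11) = -11

Answer: -11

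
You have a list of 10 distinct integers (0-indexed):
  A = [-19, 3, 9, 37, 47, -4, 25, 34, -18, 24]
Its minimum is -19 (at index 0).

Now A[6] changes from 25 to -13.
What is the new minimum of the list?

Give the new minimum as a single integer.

Answer: -19

Derivation:
Old min = -19 (at index 0)
Change: A[6] 25 -> -13
Changed element was NOT the old min.
  New min = min(old_min, new_val) = min(-19, -13) = -19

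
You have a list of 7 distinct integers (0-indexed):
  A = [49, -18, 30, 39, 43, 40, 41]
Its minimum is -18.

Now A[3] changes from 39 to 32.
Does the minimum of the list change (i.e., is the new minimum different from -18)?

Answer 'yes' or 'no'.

Old min = -18
Change: A[3] 39 -> 32
Changed element was NOT the min; min changes only if 32 < -18.
New min = -18; changed? no

Answer: no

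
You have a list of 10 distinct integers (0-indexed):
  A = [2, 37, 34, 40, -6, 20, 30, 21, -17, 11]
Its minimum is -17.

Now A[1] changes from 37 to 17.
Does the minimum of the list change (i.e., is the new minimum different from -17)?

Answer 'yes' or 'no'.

Old min = -17
Change: A[1] 37 -> 17
Changed element was NOT the min; min changes only if 17 < -17.
New min = -17; changed? no

Answer: no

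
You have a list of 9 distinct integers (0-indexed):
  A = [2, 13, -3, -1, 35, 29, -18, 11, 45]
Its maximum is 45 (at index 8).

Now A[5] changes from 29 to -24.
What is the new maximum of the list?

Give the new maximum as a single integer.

Answer: 45

Derivation:
Old max = 45 (at index 8)
Change: A[5] 29 -> -24
Changed element was NOT the old max.
  New max = max(old_max, new_val) = max(45, -24) = 45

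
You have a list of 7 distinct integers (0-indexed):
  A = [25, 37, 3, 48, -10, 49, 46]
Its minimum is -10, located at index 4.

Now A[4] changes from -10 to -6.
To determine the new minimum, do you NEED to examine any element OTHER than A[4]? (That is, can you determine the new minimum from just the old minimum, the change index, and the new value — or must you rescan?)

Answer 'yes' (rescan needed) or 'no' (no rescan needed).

Old min = -10 at index 4
Change at index 4: -10 -> -6
Index 4 WAS the min and new value -6 > old min -10. Must rescan other elements to find the new min.
Needs rescan: yes

Answer: yes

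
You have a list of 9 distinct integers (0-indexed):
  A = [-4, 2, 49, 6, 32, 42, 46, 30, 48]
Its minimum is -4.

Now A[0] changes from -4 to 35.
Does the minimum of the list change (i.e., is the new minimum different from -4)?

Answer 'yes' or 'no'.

Answer: yes

Derivation:
Old min = -4
Change: A[0] -4 -> 35
Changed element was the min; new min must be rechecked.
New min = 2; changed? yes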